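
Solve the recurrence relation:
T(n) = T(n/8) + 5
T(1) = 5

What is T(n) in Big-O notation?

Each step divides n by 8 and adds 5. After log_8(n) steps we reach T(1)=5. So T(n) = 5·log_8(n) + 5 = O(log n).

Answer: O(log n)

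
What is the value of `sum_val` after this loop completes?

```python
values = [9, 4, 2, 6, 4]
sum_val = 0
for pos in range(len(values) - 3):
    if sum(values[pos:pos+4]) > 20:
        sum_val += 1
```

Count windows with sum > 20
`sum_val` takes the values: 0 → 1

Answer: 1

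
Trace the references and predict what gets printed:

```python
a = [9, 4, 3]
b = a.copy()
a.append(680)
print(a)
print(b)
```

Key concept: list.copy() creates independent copy.
Step by step:
`a = [9, 4, 3]` → a = [9, 4, 3]
`b = a.copy()` → b = [9, 4, 3]
`a.append(680)` → a = [9, 4, 3, 680]
`print(a)` → prints [9, 4, 3, 680]
`print(b)` → prints [9, 4, 3]

Answer:
[9, 4, 3, 680]
[9, 4, 3]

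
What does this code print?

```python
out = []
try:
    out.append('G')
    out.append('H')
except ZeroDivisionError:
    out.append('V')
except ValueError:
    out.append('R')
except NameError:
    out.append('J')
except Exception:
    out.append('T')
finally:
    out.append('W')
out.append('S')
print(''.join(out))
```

Execution trace: 'G' (try body) → 'H' (try body, no exception) → 'W' (finally) → 'S' (after the try/except). Output: GHWS

Answer: GHWS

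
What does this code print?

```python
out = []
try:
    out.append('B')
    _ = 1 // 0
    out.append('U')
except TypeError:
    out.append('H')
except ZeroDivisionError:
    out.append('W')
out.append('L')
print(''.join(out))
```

Execution trace: 'B' (try body) → 'W' (except ZeroDivisionError) → 'L' (after the try/except). Output: BWL

Answer: BWL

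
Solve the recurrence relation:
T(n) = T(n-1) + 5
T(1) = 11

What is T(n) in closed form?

Unrolling: T(n) = T(1) + 5·(n-1) = 11 + 5(n-1) = 5n + 6.

Answer: T(n) = 5n + 6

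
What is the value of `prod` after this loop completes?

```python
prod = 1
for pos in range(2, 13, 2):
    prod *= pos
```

Product of even numbers 2 to 12
`prod` takes the values: 1 → 2 → 8 → 48 → 384 → 3840 → 46080

Answer: 46080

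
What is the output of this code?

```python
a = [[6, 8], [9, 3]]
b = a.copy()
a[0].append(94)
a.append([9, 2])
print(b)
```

Key concept: shallow copy with nested lists.
Step by step:
`a = [[6, 8], [9, 3]]` → a = [[6, 8], [9, 3]]
`b = a.copy()` → b = [[6, 8], [9, 3]]
`a[0].append(94)` → a = [[6, 8, 94], [9, 3]]; b = [[6, 8, 94], [9, 3]]
`a.append([9, 2])` → a = [[6, 8, 94], [9, 3], [9, 2]]
`print(b)` → prints [[6, 8, 94], [9, 3]]

Answer: [[6, 8, 94], [9, 3]]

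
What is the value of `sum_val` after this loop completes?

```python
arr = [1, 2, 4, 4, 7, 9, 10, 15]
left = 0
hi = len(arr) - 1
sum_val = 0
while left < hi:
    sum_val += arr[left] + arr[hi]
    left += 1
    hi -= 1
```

Sum of pairs from ends
`sum_val` takes the values: 0 → 16 → 28 → 41 → 52

Answer: 52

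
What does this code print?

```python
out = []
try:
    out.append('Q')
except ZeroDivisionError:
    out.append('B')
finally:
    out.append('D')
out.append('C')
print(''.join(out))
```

Execution trace: 'Q' (try body, no exception) → 'D' (finally) → 'C' (after the try/except). Output: QDC

Answer: QDC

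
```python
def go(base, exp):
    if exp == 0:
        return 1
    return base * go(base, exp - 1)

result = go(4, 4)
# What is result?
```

go(4, 4) = 4 * 4 * 4 * 4 = 256

Answer: 256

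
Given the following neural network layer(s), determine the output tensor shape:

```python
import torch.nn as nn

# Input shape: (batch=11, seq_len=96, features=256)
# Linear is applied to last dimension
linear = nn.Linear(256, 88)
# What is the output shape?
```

Input: (11, 96, 256) -> Output: (11, 96, 88)

Answer: (11, 96, 88)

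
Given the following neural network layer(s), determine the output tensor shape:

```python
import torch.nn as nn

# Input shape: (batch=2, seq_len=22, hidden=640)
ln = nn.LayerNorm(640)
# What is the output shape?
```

Input: (2, 22, 640) -> Output: (2, 22, 640)

Answer: (2, 22, 640)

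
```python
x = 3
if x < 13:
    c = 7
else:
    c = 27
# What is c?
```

Trace:
`x = 3` → x = 3
`if x < 13: ...` → x < 13 is True → c = 7
So c = 7

Answer: 7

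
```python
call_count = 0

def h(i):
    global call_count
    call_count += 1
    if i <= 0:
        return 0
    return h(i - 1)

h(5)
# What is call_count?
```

Linear recursion stepping by 1: 6 calls from i=5 down to ≤0.

Answer: 6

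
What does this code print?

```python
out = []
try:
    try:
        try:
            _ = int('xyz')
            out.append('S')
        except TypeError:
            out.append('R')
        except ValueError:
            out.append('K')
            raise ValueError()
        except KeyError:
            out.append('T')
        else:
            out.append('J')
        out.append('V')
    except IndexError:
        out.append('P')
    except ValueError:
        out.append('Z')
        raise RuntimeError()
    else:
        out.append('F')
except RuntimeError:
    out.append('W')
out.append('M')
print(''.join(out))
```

Execution trace: 'K' (inner except ValueError) → 'Z' (except ValueError) → 'W' (outer except RuntimeError) → 'M' (after the try/except). Output: KZWM

Answer: KZWM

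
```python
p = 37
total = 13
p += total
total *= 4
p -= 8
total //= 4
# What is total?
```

Trace:
`p = 37` → p = 37
`total = 13` → total = 13
`p += total` → p = 50
`total *= 4` → total = 52
`p -= 8` → p = 42
`total //= 4` → total = 13
So total = 13

Answer: 13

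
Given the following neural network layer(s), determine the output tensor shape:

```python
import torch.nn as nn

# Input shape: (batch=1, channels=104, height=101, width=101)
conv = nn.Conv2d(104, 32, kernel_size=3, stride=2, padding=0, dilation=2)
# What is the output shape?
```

Input: (1, 104, 101, 101) -> Output: (1, 32, 49, 49)

Answer: (1, 32, 49, 49)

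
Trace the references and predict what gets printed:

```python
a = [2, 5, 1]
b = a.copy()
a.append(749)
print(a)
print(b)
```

Key concept: list.copy() creates independent copy.
Step by step:
`a = [2, 5, 1]` → a = [2, 5, 1]
`b = a.copy()` → b = [2, 5, 1]
`a.append(749)` → a = [2, 5, 1, 749]
`print(a)` → prints [2, 5, 1, 749]
`print(b)` → prints [2, 5, 1]

Answer:
[2, 5, 1, 749]
[2, 5, 1]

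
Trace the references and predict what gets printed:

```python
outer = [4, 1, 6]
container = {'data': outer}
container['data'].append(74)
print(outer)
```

Key concept: dict holds reference to list.
Step by step:
`outer = [4, 1, 6]` → outer = [4, 1, 6]
`container = {'data': outer}` → container = {'data': [4, 1, 6]}
`container['data'].append(74)` → outer = [4, 1, 6, 74]; container = {'data': [4, 1, 6, 74]}
`print(outer)` → prints [4, 1, 6, 74]

Answer: [4, 1, 6, 74]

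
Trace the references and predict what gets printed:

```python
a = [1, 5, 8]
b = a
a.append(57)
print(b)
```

Key concept: basic list aliasing.
Step by step:
`a = [1, 5, 8]` → a = [1, 5, 8]
`b = a` → b = [1, 5, 8] (same object as a)
`a.append(57)` → a = [1, 5, 8, 57] (same object as b); b = [1, 5, 8, 57] (same object as a)
`print(b)` → prints [1, 5, 8, 57]

Answer: [1, 5, 8, 57]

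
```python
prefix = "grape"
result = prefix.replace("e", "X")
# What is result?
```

Trace:
`prefix = "grape"` → prefix = 'grape'
`result = prefix.replace("e", "X")` → result = 'grapX'
So result = 'grapX'

Answer: 'grapX'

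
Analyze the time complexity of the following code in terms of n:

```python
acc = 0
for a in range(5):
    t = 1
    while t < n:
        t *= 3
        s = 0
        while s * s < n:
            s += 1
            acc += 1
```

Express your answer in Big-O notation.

Each loop level contributes: 1 × log n × √n. Multiplying the contributions gives O(√n log n).

Answer: O(√n log n)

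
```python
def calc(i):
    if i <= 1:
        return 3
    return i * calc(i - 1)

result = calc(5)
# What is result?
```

calc(5) = 5 * 4 * 3 * 2 * 3 = 360

Answer: 360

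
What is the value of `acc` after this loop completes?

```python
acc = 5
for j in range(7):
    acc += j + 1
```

Start at 5, add 1 to 7 = 33
`acc` takes the values: 5 → 6 → 8 → 11 → 15 → 20 → 26 → 33

Answer: 33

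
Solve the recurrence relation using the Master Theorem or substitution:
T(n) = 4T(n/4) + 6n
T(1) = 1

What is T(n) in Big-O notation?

By Master Theorem: a=4, b=4, f(n)=6n. Since log_4(4) = 1 and f(n) = Θ(n^1), Case 2 applies. T(n) = O(n log n).

Answer: O(n log n)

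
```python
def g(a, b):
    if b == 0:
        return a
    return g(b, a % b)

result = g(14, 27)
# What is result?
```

g(14, 27) -> g(27, 14) -> g(14, 13) -> g(13, 1) -> g(1, 0) -> 1

Answer: 1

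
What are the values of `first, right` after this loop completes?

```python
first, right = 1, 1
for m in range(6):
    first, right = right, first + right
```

Fibonacci: after 6 iterations
`first, right` takes the values: (1, 1) → (1, 2) → (2, 3) → (3, 5) → (5, 8) → (8, 13) → (13, 21)

Answer: 13, 21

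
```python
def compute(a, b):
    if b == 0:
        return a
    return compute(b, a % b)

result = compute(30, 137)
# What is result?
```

compute(30, 137) -> compute(137, 30) -> compute(30, 17) -> compute(17, 13) -> compute(13, 4) -> compute(4, 1) -> compute(1, 0) -> 1

Answer: 1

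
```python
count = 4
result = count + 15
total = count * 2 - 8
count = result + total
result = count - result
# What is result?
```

Trace:
`count = 4` → count = 4
`result = count + 15` → result = 19
`total = count * 2 - 8` → total = 0
`count = result + total` → count = 19
`result = count - result` → result = 0
So result = 0

Answer: 0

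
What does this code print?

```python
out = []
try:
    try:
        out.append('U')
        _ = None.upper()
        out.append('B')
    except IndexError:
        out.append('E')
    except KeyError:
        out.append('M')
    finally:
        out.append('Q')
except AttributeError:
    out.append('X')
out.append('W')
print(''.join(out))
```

Execution trace: 'U' (try body) → 'Q' (finally) → 'X' (outer except AttributeError) → 'W' (after the try/except). Output: UQXW

Answer: UQXW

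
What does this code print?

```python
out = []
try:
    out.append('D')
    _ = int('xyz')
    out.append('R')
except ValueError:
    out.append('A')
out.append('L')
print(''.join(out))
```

Execution trace: 'D' (try body) → 'A' (except ValueError) → 'L' (after the try/except). Output: DAL

Answer: DAL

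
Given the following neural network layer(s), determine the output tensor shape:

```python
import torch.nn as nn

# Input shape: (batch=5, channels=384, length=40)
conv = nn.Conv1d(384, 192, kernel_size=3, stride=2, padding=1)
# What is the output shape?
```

Input: (5, 384, 40) -> Output: (5, 192, 20)

Answer: (5, 192, 20)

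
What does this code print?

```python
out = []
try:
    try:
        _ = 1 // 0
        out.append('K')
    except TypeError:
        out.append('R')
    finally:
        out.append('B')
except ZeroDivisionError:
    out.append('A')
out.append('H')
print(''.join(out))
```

Execution trace: 'B' (finally) → 'A' (outer except ZeroDivisionError) → 'H' (after the try/except). Output: BAH

Answer: BAH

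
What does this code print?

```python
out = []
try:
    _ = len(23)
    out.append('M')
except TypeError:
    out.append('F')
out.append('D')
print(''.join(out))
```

Execution trace: 'F' (except TypeError) → 'D' (after the try/except). Output: FD

Answer: FD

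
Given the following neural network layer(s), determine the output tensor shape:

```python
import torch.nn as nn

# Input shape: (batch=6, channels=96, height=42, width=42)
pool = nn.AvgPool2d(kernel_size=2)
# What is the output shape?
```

Input: (6, 96, 42, 42) -> Output: (6, 96, 21, 21)

Answer: (6, 96, 21, 21)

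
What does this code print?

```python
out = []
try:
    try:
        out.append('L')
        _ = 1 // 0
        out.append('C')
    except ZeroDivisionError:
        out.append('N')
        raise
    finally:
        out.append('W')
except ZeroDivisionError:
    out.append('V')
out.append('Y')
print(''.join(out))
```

Execution trace: 'L' (try body) → 'N' (except ZeroDivisionError) → 'W' (finally) → 'V' (outer except ZeroDivisionError) → 'Y' (after the try/except). Output: LNWVY

Answer: LNWVY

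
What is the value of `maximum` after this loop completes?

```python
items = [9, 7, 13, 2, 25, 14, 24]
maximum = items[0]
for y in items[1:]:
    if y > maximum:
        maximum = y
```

Maximum of [9, 7, 13, 2, 25, 14, 24]
`maximum` takes the values: 9 → 13 → 25

Answer: 25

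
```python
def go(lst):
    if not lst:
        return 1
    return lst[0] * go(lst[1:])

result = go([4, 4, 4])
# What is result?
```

Product over [4, 4, 4] = 4 * 4 * 4 = 64

Answer: 64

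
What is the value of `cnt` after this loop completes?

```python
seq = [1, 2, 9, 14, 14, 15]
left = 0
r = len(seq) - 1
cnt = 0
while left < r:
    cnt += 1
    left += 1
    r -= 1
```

Iterations until pointers meet (list length 6)
`cnt` takes the values: 0 → 1 → 2 → 3

Answer: 3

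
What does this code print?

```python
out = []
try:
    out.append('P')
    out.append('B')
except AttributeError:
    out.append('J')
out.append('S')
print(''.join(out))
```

Execution trace: 'P' (try body) → 'B' (try body, no exception) → 'S' (after the try/except). Output: PBS

Answer: PBS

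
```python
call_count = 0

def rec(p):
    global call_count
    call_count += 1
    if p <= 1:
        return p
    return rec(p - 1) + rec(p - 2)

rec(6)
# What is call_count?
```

Calls(p) = 1 + Calls(p-1) + Calls(p-2); Calls(0)=Calls(1)=1. For p=6 this gives 25.

Answer: 25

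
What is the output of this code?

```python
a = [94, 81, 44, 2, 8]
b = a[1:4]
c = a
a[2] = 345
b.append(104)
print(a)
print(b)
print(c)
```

Key concept: slice vs alias.
Step by step:
`a = [94, 81, 44, 2, 8]` → a = [94, 81, 44, 2, 8]
`b = a[1:4]` → b = [81, 44, 2]
`c = a` → c = [94, 81, 44, 2, 8] (same object as a)
`a[2] = 345` → a = [94, 81, 345, 2, 8] (same object as c); c = [94, 81, 345, 2, 8] (same object as a)
`b.append(104)` → b = [81, 44, 2, 104]
`print(a)` → prints [94, 81, 345, 2, 8]
`print(b)` → prints [81, 44, 2, 104]
`print(c)` → prints [94, 81, 345, 2, 8]

Answer:
[94, 81, 345, 2, 8]
[81, 44, 2, 104]
[94, 81, 345, 2, 8]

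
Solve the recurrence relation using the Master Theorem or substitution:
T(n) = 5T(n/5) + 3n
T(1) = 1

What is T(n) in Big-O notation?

By Master Theorem: a=5, b=5, f(n)=3n. Since log_5(5) = 1 and f(n) = Θ(n^1), Case 2 applies. T(n) = O(n log n).

Answer: O(n log n)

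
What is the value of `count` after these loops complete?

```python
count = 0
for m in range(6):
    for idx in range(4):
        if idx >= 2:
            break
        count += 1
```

Inner breaks at 2, outer runs 6 times
`count` takes the values: 0 → 1 → 2 → 3 → 4 → 5 → 6 → 7 → 8 → 9 → 10 → 11 → 12

Answer: 12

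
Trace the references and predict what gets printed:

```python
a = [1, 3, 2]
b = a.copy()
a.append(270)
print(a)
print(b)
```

Key concept: list.copy() creates independent copy.
Step by step:
`a = [1, 3, 2]` → a = [1, 3, 2]
`b = a.copy()` → b = [1, 3, 2]
`a.append(270)` → a = [1, 3, 2, 270]
`print(a)` → prints [1, 3, 2, 270]
`print(b)` → prints [1, 3, 2]

Answer:
[1, 3, 2, 270]
[1, 3, 2]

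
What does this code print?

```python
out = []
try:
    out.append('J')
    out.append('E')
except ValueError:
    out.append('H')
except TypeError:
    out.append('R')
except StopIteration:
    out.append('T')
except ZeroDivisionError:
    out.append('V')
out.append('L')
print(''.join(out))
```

Execution trace: 'J' (try body) → 'E' (try body, no exception) → 'L' (after the try/except). Output: JEL

Answer: JEL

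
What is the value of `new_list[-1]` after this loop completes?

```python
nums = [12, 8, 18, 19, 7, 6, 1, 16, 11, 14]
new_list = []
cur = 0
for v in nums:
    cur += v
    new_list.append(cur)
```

Cumulative sum ends at 112
`new_list` takes the values: [] → [12] → [12, 20] → [12, 20, 38] → [12, 20, 38, 57] → [12, 20, 38, 57, 64] → [12, 20, 38, 57, 64, 70] → [12, 20, 38, 57, 64, 70, 71] → [12, 20, 38, 57, 64, 70, 71, 87] → [12, 20, 38, 57, 64, 70, 71, 87, 98] → [12, 20, 38, 57, 64, 70, 71, 87, 98, 112]
So `new_list[-1]` = 112

Answer: 112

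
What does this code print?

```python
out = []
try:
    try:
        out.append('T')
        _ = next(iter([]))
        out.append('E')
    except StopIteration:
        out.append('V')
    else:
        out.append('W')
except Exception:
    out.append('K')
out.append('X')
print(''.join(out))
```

Execution trace: 'T' (inner try body) → 'V' (inner except StopIteration) → 'X' (after the try/except). Output: TVX

Answer: TVX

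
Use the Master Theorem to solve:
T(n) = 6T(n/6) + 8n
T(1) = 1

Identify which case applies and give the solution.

a=6, b=6, f(n)=8n. log_6(6) = 1. Since c=1 = 1, Case 2 applies: T(n) = Θ(n^log_b(a) · log n) = O(n log n).

Answer: O(n log n) - Case 2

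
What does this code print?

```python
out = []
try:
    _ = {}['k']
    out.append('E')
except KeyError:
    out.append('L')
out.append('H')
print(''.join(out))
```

Execution trace: 'L' (except KeyError) → 'H' (after the try/except). Output: LH

Answer: LH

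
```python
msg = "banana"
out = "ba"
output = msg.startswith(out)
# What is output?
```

Trace:
`msg = "banana"` → msg = 'banana'
`out = "ba"` → out = 'ba'
`output = msg.startswith(out)` → output = True
So output = True

Answer: True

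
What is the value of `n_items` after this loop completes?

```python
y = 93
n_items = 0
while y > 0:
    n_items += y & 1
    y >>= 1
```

Count set bits in 93 (binary: 0b1011101)
`n_items` takes the values: 0 → 1 → 2 → 3 → 4 → 5

Answer: 5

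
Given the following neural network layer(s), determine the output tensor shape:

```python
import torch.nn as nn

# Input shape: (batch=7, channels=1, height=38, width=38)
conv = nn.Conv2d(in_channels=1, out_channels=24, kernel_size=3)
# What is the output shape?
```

Input: (7, 1, 38, 38) -> Output: (7, 24, 36, 36)

Answer: (7, 24, 36, 36)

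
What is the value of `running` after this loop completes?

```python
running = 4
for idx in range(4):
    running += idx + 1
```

Start at 4, add 1 to 4 = 14
`running` takes the values: 4 → 5 → 7 → 10 → 14

Answer: 14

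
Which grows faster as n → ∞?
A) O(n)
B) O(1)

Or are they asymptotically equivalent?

O(n) vs O(1): Higher order terms dominate.

Answer: A) O(n) grows faster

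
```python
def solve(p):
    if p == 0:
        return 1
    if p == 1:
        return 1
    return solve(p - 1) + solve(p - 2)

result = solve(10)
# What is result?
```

Build up from base cases: solve(0)=1, solve(1)=1, solve(2)=2, solve(3)=3, solve(4)=5, solve(5)=8, solve(6)=13, ..., solve(10)=89

Answer: 89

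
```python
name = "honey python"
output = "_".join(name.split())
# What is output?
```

Trace:
`name = "honey python"` → name = 'honey python'
`output = "_".join(name.split())` → output = 'honey_python'
So output = 'honey_python'

Answer: 'honey_python'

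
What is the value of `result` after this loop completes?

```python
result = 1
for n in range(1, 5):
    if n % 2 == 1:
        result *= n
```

Product of odd numbers 1 to 4
`result` takes the values: 1 → 3

Answer: 3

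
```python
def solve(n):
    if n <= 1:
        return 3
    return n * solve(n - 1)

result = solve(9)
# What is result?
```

solve(9) = 9 * 8 * 7 * 6 * 5 * 4 * 3 * 2 * 3 = 1088640

Answer: 1088640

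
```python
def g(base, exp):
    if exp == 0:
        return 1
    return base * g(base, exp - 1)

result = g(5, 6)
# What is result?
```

g(5, 6) = 5 * 5 * 5 * 5 * 5 * 5 = 15625

Answer: 15625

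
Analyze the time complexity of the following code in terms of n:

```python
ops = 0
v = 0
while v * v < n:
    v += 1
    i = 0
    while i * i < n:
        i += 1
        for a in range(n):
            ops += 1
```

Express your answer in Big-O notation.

Each loop level contributes: √n × √n × n. Multiplying the contributions gives O(n^2).

Answer: O(n^2)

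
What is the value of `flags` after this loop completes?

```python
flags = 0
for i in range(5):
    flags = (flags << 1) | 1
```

Build 5 consecutive 1-bits: 0b11111
`flags` takes the values: 0 → 1 → 3 → 7 → 15 → 31

Answer: 31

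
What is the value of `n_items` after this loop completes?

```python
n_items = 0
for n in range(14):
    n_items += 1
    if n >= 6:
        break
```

Loop breaks when n reaches 6, n_items is 7
`n_items` takes the values: 0 → 1 → 2 → 3 → 4 → 5 → 6 → 7

Answer: 7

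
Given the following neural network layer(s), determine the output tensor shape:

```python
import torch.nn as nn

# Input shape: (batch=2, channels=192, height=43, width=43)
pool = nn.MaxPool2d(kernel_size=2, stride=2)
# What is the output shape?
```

Input: (2, 192, 43, 43) -> Output: (2, 192, 21, 21)

Answer: (2, 192, 21, 21)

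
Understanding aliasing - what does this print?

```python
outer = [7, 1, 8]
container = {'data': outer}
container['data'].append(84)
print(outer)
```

Key concept: dict holds reference to list.
Step by step:
`outer = [7, 1, 8]` → outer = [7, 1, 8]
`container = {'data': outer}` → container = {'data': [7, 1, 8]}
`container['data'].append(84)` → outer = [7, 1, 8, 84]; container = {'data': [7, 1, 8, 84]}
`print(outer)` → prints [7, 1, 8, 84]

Answer: [7, 1, 8, 84]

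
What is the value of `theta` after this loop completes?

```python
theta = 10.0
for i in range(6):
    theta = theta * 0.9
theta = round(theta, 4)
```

Exponential decay: 10.0 * 0.9^6
`theta` takes the values: 10.0 → 9.0 → 8.1 → 7.29 → 6.561 → 5.9049 → 5.31441 → 5.3144

Answer: 5.3144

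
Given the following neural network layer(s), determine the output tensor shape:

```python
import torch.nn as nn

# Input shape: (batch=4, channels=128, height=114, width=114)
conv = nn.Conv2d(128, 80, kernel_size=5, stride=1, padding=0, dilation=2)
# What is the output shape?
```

Input: (4, 128, 114, 114) -> Output: (4, 80, 106, 106)

Answer: (4, 80, 106, 106)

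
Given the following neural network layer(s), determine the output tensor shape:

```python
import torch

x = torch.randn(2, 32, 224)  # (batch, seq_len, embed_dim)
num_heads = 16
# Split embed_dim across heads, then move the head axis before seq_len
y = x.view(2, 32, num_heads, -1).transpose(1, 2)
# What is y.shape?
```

Input: (2, 32, 224) -> head_dim = 224 // 16 = 14; after view: (2, 32, 16, 14) -> after transpose(1, 2): (2, 16, 32, 14) -> Output: (2, 16, 32, 14)

Answer: (2, 16, 32, 14)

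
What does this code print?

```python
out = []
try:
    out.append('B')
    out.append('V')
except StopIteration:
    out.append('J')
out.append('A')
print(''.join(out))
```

Execution trace: 'B' (try body) → 'V' (try body, no exception) → 'A' (after the try/except). Output: BVA

Answer: BVA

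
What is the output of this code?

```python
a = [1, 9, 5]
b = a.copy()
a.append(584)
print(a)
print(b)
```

Key concept: list.copy() creates independent copy.
Step by step:
`a = [1, 9, 5]` → a = [1, 9, 5]
`b = a.copy()` → b = [1, 9, 5]
`a.append(584)` → a = [1, 9, 5, 584]
`print(a)` → prints [1, 9, 5, 584]
`print(b)` → prints [1, 9, 5]

Answer:
[1, 9, 5, 584]
[1, 9, 5]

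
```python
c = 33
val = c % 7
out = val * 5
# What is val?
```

Trace:
`c = 33` → c = 33
`val = c % 7` → val = 5
`out = val * 5` → out = 25
So val = 5

Answer: 5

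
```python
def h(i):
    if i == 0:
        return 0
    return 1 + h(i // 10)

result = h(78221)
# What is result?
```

Count of digits of 78221: 5

Answer: 5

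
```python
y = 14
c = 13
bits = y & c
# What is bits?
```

Trace:
`y = 14` → y = 14
`c = 13` → c = 13
`bits = y & c` → bits = 12
So bits = 12

Answer: 12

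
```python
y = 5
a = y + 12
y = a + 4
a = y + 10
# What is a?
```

Trace:
`y = 5` → y = 5
`a = y + 12` → a = 17
`y = a + 4` → y = 21
`a = y + 10` → a = 31
So a = 31

Answer: 31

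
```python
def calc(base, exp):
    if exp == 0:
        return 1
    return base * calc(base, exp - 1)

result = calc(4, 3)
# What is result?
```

calc(4, 3) = 4 * 4 * 4 = 64

Answer: 64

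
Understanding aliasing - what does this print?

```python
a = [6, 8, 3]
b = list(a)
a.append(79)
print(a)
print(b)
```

Key concept: list() constructor creates copy.
Step by step:
`a = [6, 8, 3]` → a = [6, 8, 3]
`b = list(a)` → b = [6, 8, 3]
`a.append(79)` → a = [6, 8, 3, 79]
`print(a)` → prints [6, 8, 3, 79]
`print(b)` → prints [6, 8, 3]

Answer:
[6, 8, 3, 79]
[6, 8, 3]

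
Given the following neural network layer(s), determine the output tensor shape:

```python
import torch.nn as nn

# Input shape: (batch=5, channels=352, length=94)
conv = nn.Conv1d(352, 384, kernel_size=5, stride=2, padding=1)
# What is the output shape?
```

Input: (5, 352, 94) -> Output: (5, 384, 46)

Answer: (5, 384, 46)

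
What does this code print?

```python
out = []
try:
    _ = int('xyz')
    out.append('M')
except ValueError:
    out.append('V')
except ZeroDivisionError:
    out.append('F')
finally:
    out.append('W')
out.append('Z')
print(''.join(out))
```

Execution trace: 'V' (except ValueError) → 'W' (finally) → 'Z' (after the try/except). Output: VWZ

Answer: VWZ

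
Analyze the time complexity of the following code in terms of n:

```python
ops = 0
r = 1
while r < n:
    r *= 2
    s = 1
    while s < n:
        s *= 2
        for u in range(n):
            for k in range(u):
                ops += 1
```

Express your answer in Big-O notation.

Each loop level contributes: log n × log n × n × n. Multiplying the contributions gives O(n^2 log² n).

Answer: O(n^2 log² n)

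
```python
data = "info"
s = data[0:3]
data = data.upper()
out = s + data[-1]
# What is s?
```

Trace:
`data = "info"` → data = 'info'
`s = data[0:3]` → s = 'inf'
`data = data.upper()` → data = 'INFO'
`out = s + data[-1]` → out = 'infO'
So s = 'inf'

Answer: 'inf'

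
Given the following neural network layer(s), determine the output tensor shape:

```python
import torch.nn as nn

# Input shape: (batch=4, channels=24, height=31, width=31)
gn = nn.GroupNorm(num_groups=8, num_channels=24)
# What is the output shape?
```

Input: (4, 24, 31, 31) -> Output: (4, 24, 31, 31)

Answer: (4, 24, 31, 31)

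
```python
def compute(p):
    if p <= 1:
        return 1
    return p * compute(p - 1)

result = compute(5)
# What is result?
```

compute(5) = 5 * 4 * 3 * 2 * 1 = 120

Answer: 120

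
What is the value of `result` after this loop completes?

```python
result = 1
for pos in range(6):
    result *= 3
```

3^6 = 729
`result` takes the values: 1 → 3 → 9 → 27 → 81 → 243 → 729

Answer: 729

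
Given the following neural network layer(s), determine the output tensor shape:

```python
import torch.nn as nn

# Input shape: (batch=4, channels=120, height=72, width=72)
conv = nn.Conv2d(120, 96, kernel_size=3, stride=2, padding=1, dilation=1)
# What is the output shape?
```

Input: (4, 120, 72, 72) -> Output: (4, 96, 36, 36)

Answer: (4, 96, 36, 36)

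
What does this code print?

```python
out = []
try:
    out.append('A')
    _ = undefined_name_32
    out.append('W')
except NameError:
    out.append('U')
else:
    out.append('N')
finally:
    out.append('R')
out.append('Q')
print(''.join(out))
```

Execution trace: 'A' (try body) → 'U' (except NameError) → 'R' (finally) → 'Q' (after the try/except). Output: AURQ

Answer: AURQ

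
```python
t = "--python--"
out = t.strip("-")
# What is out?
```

Trace:
`t = "--python--"` → t = '--python--'
`out = t.strip("-")` → out = 'python'
So out = 'python'

Answer: 'python'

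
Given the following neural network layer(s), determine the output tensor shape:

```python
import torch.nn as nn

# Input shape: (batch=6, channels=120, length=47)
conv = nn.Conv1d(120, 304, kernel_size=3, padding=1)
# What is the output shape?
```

Input: (6, 120, 47) -> Output: (6, 304, 47)

Answer: (6, 304, 47)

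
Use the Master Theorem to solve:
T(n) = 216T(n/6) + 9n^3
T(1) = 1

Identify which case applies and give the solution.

a=216, b=6, f(n)=9n^3. log_6(216) = 3. Since c=3 = 3, Case 2 applies: T(n) = Θ(n^log_b(a) · log n) = O(n^3 log n).

Answer: O(n^3 log n) - Case 2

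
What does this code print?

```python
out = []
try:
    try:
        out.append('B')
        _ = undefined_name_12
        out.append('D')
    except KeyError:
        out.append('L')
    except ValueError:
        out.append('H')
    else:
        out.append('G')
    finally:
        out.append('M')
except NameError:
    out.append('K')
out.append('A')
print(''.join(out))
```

Execution trace: 'B' (try body) → 'M' (finally) → 'K' (outer except NameError) → 'A' (after the try/except). Output: BMKA

Answer: BMKA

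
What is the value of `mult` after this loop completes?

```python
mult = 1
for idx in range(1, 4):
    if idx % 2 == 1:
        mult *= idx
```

Product of odd numbers 1 to 3
`mult` takes the values: 1 → 3

Answer: 3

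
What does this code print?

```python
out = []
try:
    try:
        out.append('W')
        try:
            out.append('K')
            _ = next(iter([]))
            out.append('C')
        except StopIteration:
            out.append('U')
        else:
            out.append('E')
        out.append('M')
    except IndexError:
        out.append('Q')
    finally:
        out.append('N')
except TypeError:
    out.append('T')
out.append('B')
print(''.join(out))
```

Execution trace: 'W' (try body) → 'K' (inner try body) → 'U' (inner except StopIteration) → 'M' (try body, no exception) → 'N' (finally) → 'B' (after the try/except). Output: WKUMNB

Answer: WKUMNB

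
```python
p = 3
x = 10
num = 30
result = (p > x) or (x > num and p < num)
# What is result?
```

Trace:
`p = 3` → p = 3
`x = 10` → x = 10
`num = 30` → num = 30
`result = (p > x) or (x > num and p < num)` → result = False
So result = False

Answer: False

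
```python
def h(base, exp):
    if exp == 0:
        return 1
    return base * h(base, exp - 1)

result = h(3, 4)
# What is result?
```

h(3, 4) = 3 * 3 * 3 * 3 = 81

Answer: 81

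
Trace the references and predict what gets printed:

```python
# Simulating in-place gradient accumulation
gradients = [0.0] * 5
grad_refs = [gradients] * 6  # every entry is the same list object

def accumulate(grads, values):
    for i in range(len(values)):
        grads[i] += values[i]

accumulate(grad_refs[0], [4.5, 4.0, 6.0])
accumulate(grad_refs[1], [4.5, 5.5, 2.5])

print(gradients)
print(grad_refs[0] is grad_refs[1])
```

Key concept: gradient accumulation aliasing.
Step by step:
`gradients = [0.0] * 5` → gradients = [0.0, 0.0, 0.0, 0.0, 0.0]
`grad_refs = [gradients] * 6` → grad_refs = [[0.0, 0.0, 0.0, 0.0, 0.0], [0.0, 0.0, 0.0, 0.0, 0.0], [0.0, 0.0, 0.0, 0.0, 0.0], [0.0, 0.0, 0.0, 0.0, 0.0], [0.0, 0.0, 0.0, 0.0, 0.0], [0.0, 0.0, 0.0, 0.0, 0.0]]
`accumulate(grad_refs[0], [4.5, 4.0, 6.0])` → gradients = [4.5, 4.0, 6.0, 0.0, 0.0]; grad_refs = [[4.5, 4.0, 6.0, 0.0, 0.0], [4.5, 4.0, 6.0, 0.0, 0.0], [4.5, 4.0, 6.0, 0.0, 0.0], [4.5, 4.0, 6.0, 0.0, 0.0], [4.5, 4.0, 6.0, 0.0, 0.0], [4.5, 4.0, 6.0, 0.0, 0.0]]
`accumulate(grad_refs[1], [4.5, 5.5, 2.5])` → gradients = [9.0, 9.5, 8.5, 0.0, 0.0]; grad_refs = [[9.0, 9.5, 8.5, 0.0, 0.0], [9.0, 9.5, 8.5, 0.0, 0.0], [9.0, 9.5, 8.5, 0.0, 0.0], [9.0, 9.5, 8.5, 0.0, 0.0], [9.0, 9.5, 8.5, 0.0, 0.0], [9.0, 9.5, 8.5, 0.0, 0.0]]
`print(gradients)` → prints [9.0, 9.5, 8.5, 0.0, 0.0]
`print(grad_refs[0] is grad_refs[1])` → prints True

Answer:
[9.0, 9.5, 8.5, 0.0, 0.0]
True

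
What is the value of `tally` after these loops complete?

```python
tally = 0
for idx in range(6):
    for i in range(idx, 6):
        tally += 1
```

Upper triangle: 6 + 5 + ... + 1
`tally` takes the values: 0 → 1 → 2 → 3 → 4 → 5 → 6 → 7 → 8 → 9 → 10 → 11 → 12 → 13 → 14 → 15 → 16 → 17 → 18 → 19 → 20 → 21

Answer: 21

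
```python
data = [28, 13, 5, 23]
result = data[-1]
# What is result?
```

Trace:
`data = [28, 13, 5, 23]` → data = [28, 13, 5, 23]
`result = data[-1]` → result = 23
So result = 23

Answer: 23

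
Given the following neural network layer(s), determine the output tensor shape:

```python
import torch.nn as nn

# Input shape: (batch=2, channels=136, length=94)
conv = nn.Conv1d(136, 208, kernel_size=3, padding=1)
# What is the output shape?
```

Input: (2, 136, 94) -> Output: (2, 208, 94)

Answer: (2, 208, 94)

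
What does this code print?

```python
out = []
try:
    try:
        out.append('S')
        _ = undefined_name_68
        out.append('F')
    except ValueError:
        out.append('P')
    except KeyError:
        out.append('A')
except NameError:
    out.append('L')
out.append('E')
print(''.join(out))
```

Execution trace: 'S' (inner try body) → 'L' (outer except NameError) → 'E' (after the try/except). Output: SLE

Answer: SLE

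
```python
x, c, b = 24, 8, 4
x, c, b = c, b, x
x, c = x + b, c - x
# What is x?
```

Trace:
`x, c, b = 24, 8, 4` → x = 24; c = 8; b = 4
`x, c, b = c, b, x` → x = 8; c = 4; b = 24
`x, c = x + b, c - x` → x = 32; c = -4
So x = 32

Answer: 32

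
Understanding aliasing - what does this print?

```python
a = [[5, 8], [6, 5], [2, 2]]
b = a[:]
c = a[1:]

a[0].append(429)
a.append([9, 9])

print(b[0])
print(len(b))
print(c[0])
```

Key concept: slice with nested mutation.
Step by step:
`a = [[5, 8], [6, 5], [2, 2]]` → a = [[5, 8], [6, 5], [2, 2]]
`b = a[:]` → b = [[5, 8], [6, 5], [2, 2]]
`c = a[1:]` → c = [[6, 5], [2, 2]]
`a[0].append(429)` → a = [[5, 8, 429], [6, 5], [2, 2]]; b = [[5, 8, 429], [6, 5], [2, 2]]
`a.append([9, 9])` → a = [[5, 8, 429], [6, 5], [2, 2], [9, 9]]
`print(b[0])` → prints [5, 8, 429]
`print(len(b))` → prints 3
`print(c[0])` → prints [6, 5]

Answer:
[5, 8, 429]
3
[6, 5]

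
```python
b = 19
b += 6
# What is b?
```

Trace:
`b = 19` → b = 19
`b += 6` → b = 25
So b = 25

Answer: 25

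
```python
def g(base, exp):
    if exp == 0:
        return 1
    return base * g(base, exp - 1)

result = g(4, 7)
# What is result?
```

g(4, 7) = 4 * 4 * 4 * 4 * 4 * 4 * 4 = 16384

Answer: 16384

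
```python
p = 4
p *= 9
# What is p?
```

Trace:
`p = 4` → p = 4
`p *= 9` → p = 36
So p = 36

Answer: 36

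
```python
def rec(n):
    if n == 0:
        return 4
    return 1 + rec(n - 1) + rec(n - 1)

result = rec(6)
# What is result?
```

rec(n) = 1 + 2·rec(n-1), rec(0)=4. Closed form: (4+1)·2^6 - 1 = 319.

Answer: 319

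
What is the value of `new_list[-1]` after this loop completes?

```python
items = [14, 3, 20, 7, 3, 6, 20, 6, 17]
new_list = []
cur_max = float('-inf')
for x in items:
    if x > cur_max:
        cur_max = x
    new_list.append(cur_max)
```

Running max ends at 20
`new_list` takes the values: [] → [14] → [14, 14] → [14, 14, 20] → [14, 14, 20, 20] → [14, 14, 20, 20, 20] → [14, 14, 20, 20, 20, 20] → [14, 14, 20, 20, 20, 20, 20] → [14, 14, 20, 20, 20, 20, 20, 20] → [14, 14, 20, 20, 20, 20, 20, 20, 20]
So `new_list[-1]` = 20

Answer: 20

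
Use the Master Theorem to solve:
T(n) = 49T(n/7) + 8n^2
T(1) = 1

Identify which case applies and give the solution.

a=49, b=7, f(n)=8n^2. log_7(49) = 2. Since c=2 = 2, Case 2 applies: T(n) = Θ(n^log_b(a) · log n) = O(n^2 log n).

Answer: O(n^2 log n) - Case 2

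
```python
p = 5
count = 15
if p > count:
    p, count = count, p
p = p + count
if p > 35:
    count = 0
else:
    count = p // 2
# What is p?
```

Trace:
`p = 5` → p = 5
`count = 15` → count = 15
`if p > count: ...` → p > count is False → no variable changes
`p = p + count` → p = 20
`if p > 35: ...` → p > 35 is False, take else branch → count = 10
So p = 20

Answer: 20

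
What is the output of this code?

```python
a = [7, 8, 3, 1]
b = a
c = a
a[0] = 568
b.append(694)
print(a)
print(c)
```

Key concept: multiple aliases.
Step by step:
`a = [7, 8, 3, 1]` → a = [7, 8, 3, 1]
`b = a` → b = [7, 8, 3, 1] (same object as a)
`c = a` → c = [7, 8, 3, 1] (same object as a, b)
`a[0] = 568` → a = [568, 8, 3, 1] (same object as b, c); b = [568, 8, 3, 1] (same object as a, c); c = [568, 8, 3, 1] (same object as a, b)
`b.append(694)` → a = [568, 8, 3, 1, 694] (same object as b, c); b = [568, 8, 3, 1, 694] (same object as a, c); c = [568, 8, 3, 1, 694] (same object as a, b)
`print(a)` → prints [568, 8, 3, 1, 694]
`print(c)` → prints [568, 8, 3, 1, 694]

Answer:
[568, 8, 3, 1, 694]
[568, 8, 3, 1, 694]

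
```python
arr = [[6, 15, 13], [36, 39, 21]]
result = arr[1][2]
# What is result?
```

Trace:
`arr = [[6, 15, 13], [36, 39, 21]]` → arr = [[6, 15, 13], [36, 39, 21]]
`result = arr[1][2]` → result = 21
So result = 21

Answer: 21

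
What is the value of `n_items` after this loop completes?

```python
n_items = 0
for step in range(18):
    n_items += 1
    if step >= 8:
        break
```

Loop breaks when step reaches 8, n_items is 9
`n_items` takes the values: 0 → 1 → 2 → 3 → 4 → 5 → 6 → 7 → 8 → 9

Answer: 9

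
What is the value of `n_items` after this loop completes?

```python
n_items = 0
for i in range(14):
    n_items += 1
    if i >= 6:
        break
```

Loop breaks when i reaches 6, n_items is 7
`n_items` takes the values: 0 → 1 → 2 → 3 → 4 → 5 → 6 → 7

Answer: 7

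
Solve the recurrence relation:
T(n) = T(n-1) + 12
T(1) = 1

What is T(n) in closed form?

Unrolling: T(n) = T(1) + 12·(n-1) = 1 + 12(n-1) = 12n - 11.

Answer: T(n) = 12n - 11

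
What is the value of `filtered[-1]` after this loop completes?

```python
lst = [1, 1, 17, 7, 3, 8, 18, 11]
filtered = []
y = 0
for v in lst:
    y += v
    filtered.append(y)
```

Cumulative sum ends at 66
`filtered` takes the values: [] → [1] → [1, 2] → [1, 2, 19] → [1, 2, 19, 26] → [1, 2, 19, 26, 29] → [1, 2, 19, 26, 29, 37] → [1, 2, 19, 26, 29, 37, 55] → [1, 2, 19, 26, 29, 37, 55, 66]
So `filtered[-1]` = 66

Answer: 66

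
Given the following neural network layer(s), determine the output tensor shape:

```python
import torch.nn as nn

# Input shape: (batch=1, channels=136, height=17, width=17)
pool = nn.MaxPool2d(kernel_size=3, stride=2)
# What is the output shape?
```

Input: (1, 136, 17, 17) -> Output: (1, 136, 8, 8)

Answer: (1, 136, 8, 8)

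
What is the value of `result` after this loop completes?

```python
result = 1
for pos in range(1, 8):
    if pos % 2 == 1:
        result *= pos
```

Product of odd numbers 1 to 7
`result` takes the values: 1 → 3 → 15 → 105

Answer: 105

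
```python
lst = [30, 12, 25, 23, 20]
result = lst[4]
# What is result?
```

Trace:
`lst = [30, 12, 25, 23, 20]` → lst = [30, 12, 25, 23, 20]
`result = lst[4]` → result = 20
So result = 20

Answer: 20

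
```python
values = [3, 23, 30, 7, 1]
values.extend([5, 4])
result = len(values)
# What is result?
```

Trace:
`values = [3, 23, 30, 7, 1]` → values = [3, 23, 30, 7, 1]
`values.extend([5, 4])` → values = [3, 23, 30, 7, 1, 5, 4]
`result = len(values)` → result = 7
So result = 7

Answer: 7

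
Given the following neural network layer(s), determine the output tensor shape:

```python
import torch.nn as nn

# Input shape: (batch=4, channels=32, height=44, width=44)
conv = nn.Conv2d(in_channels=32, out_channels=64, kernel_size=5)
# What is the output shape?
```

Input: (4, 32, 44, 44) -> Output: (4, 64, 40, 40)

Answer: (4, 64, 40, 40)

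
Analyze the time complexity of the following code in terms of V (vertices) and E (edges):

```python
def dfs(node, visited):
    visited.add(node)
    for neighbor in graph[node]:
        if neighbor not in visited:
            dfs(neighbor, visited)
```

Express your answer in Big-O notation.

This is Depth-first search (recursive). Time complexity: O(V + E).

Answer: O(V + E)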